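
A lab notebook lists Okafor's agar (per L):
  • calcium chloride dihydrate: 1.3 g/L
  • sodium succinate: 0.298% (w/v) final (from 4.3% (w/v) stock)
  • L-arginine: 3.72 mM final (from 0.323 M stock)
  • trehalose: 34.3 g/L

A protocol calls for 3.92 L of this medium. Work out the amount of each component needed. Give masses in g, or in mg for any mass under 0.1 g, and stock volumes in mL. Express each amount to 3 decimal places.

calcium chloride dihydrate 5.096 g; sodium succinate 271.665 mL; L-arginine 45.147 mL; trehalose 134.456 g

Working volume: 3.92 L.
calcium chloride dihydrate: 1.3 g/L × 3.92 L = 5.096 g
sodium succinate: C1V1 = C2V2 → 0.298% ÷ 4.3% × 3920 mL = 271.665 mL
L-arginine: C1V1 = C2V2 → 3.72 mM × 3920 mL ÷ 323 mM = 45.147 mL
trehalose: 34.3 g/L × 3.92 L = 134.456 g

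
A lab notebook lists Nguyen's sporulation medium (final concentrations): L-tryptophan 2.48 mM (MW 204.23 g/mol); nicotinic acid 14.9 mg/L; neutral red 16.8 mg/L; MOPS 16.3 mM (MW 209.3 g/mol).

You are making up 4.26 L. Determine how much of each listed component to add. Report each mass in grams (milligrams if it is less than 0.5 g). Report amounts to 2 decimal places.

L-tryptophan 2.16 g; nicotinic acid 63.47 mg; neutral red 71.57 mg; MOPS 14.53 g

Scale factor relative to 1 L: 4.26.
L-tryptophan: 2.48 mmol/L × 204.23 g/mol × 4.26 L ÷ 1000 = 2.16 g
nicotinic acid: 14.9 mg/L × 4.26 L = 63.47 mg
neutral red: 16.8 mg/L × 4.26 L = 71.57 mg
MOPS: 16.3 mmol/L × 209.3 g/mol × 4.26 L ÷ 1000 = 14.53 g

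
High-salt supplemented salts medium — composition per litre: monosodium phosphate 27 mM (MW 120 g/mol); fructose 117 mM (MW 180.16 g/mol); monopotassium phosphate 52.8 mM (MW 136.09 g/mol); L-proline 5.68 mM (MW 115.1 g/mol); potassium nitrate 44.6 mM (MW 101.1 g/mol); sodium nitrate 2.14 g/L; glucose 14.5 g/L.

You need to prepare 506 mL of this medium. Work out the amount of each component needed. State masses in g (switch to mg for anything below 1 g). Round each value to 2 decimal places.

monosodium phosphate 1.64 g; fructose 10.67 g; monopotassium phosphate 3.64 g; L-proline 330.81 mg; potassium nitrate 2.28 g; sodium nitrate 1.08 g; glucose 7.34 g

Target volume = 506 mL = 0.506 L.
monosodium phosphate: 27 mmol/L × 120 g/mol × 0.506 L ÷ 1000 = 1.64 g
fructose: 117 mmol/L × 180.16 g/mol × 0.506 L ÷ 1000 = 10.67 g
monopotassium phosphate: 52.8 mmol/L × 136.09 g/mol × 0.506 L ÷ 1000 = 3.64 g
L-proline: 5.68 mmol/L × 115.1 mg/mmol × 0.506 L = 330.81 mg
potassium nitrate: 44.6 mmol/L × 101.1 g/mol × 0.506 L ÷ 1000 = 2.28 g
sodium nitrate: 2.14 g/L × 0.506 L = 1.08 g
glucose: 14.5 g/L × 0.506 L = 7.34 g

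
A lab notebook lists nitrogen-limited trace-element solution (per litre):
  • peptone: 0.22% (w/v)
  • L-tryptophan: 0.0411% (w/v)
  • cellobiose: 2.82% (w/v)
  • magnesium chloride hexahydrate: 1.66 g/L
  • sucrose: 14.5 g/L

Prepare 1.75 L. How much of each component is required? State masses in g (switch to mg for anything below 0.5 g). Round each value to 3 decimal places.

peptone 3.850 g; L-tryptophan 0.719 g; cellobiose 49.350 g; magnesium chloride hexahydrate 2.905 g; sucrose 25.375 g

Scale factor relative to 1 L: 1.75.
peptone: 0.22 g per 100 mL × 1750 mL ÷ 100 = 3.850 g
L-tryptophan: 0.0411 g per 100 mL × 1750 mL ÷ 100 = 0.719 g
cellobiose: 2.82 g per 100 mL × 1750 mL ÷ 100 = 49.350 g
magnesium chloride hexahydrate: 1.66 g/L × 1.75 L = 2.905 g
sucrose: 14.5 g/L × 1.75 L = 25.375 g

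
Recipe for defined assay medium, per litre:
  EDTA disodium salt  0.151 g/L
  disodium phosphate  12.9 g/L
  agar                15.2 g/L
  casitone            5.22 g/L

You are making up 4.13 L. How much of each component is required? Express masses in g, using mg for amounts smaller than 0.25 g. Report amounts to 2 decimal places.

EDTA disodium salt 0.62 g; disodium phosphate 53.28 g; agar 62.78 g; casitone 21.56 g

Working volume: 4.13 L.
EDTA disodium salt: 0.151 g/L × 4.13 L = 0.62 g
disodium phosphate: 12.9 g/L × 4.13 L = 53.28 g
agar: 15.2 g/L × 4.13 L = 62.78 g
casitone: 5.22 g/L × 4.13 L = 21.56 g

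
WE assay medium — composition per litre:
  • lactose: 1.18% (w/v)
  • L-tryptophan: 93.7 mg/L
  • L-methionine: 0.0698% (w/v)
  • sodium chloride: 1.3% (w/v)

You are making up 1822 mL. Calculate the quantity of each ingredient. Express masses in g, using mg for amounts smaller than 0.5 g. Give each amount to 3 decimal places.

lactose 21.500 g; L-tryptophan 170.721 mg; L-methionine 1.272 g; sodium chloride 23.686 g

Target volume = 1822 mL = 1.822 L.
lactose: 1.18% w/v = 11.8 g/L → 11.8 × 1.822 L = 21.500 g
L-tryptophan: 93.7 mg/L × 1.822 L = 170.721 mg
L-methionine: 0.0698 g per 100 mL × 1822 mL ÷ 100 = 1.272 g
sodium chloride: 1.3% w/v = 13 g/L → 13 × 1.822 L = 23.686 g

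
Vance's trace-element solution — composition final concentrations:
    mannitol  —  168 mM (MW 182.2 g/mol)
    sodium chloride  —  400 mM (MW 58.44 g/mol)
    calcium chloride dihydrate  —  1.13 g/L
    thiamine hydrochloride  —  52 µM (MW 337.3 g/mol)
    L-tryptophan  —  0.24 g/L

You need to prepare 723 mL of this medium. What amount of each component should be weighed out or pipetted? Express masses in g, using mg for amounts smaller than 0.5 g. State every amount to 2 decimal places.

Target volume = 723 mL = 0.723 L.
mannitol: 168 mmol/L × 182.2 g/mol × 0.723 L ÷ 1000 = 22.13 g
sodium chloride: 400 mmol/L × 58.44 g/mol × 0.723 L ÷ 1000 = 16.90 g
calcium chloride dihydrate: 1.13 g/L × 0.723 L = 0.82 g
thiamine hydrochloride: 52 µmol/L × 337.3 g/mol × 0.723 L ÷ 1000 = 12.68 mg
L-tryptophan: 0.24 g/L × 0.723 L = 0.17352 g = 173.52 mg

mannitol 22.13 g; sodium chloride 16.90 g; calcium chloride dihydrate 0.82 g; thiamine hydrochloride 12.68 mg; L-tryptophan 173.52 mg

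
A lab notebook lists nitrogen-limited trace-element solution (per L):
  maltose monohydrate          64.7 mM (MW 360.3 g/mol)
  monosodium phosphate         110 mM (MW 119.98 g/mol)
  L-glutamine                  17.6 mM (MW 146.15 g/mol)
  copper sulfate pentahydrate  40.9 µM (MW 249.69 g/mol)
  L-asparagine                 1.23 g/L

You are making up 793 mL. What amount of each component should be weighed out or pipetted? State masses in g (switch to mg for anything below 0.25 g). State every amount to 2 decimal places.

Scale factor relative to 1 L: 0.793.
maltose monohydrate: 64.7 mmol/L × 360.3 g/mol × 0.793 L ÷ 1000 = 18.49 g
monosodium phosphate: 110 mmol/L × 119.98 g/mol × 0.793 L ÷ 1000 = 10.47 g
L-glutamine: 17.6 mmol/L × 146.15 g/mol × 0.793 L ÷ 1000 = 2.04 g
copper sulfate pentahydrate: 40.9 µmol/L × 249.69 g/mol × 0.793 L ÷ 1000 = 8.10 mg
L-asparagine: 1.23 g/L × 0.793 L = 0.98 g

maltose monohydrate 18.49 g; monosodium phosphate 10.47 g; L-glutamine 2.04 g; copper sulfate pentahydrate 8.10 mg; L-asparagine 0.98 g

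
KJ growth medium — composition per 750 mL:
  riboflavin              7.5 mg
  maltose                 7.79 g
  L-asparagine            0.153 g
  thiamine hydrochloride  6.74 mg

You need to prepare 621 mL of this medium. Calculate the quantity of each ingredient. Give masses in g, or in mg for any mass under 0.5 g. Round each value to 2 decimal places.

Ratio of target to recipe volume: 621 / 750 = 0.828.
riboflavin: 7.5 mg × (621 mL / 750 mL) = 6.21 mg
maltose: 7.79 g × (621 mL / 750 mL) = 6.45 g
L-asparagine: 0.153 g × (621 mL / 750 mL) = 0.126684 g = 126.68 mg
thiamine hydrochloride: 6.74 mg × (621 mL / 750 mL) = 5.58 mg

riboflavin 6.21 mg; maltose 6.45 g; L-asparagine 126.68 mg; thiamine hydrochloride 5.58 mg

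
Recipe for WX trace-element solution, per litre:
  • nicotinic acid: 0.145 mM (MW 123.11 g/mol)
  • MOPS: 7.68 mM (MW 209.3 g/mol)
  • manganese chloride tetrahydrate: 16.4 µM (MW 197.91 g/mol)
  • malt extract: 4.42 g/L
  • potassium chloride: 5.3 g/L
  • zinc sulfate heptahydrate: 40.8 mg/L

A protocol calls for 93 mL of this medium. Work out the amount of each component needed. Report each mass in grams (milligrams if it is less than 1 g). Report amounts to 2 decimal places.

nicotinic acid 1.66 mg; MOPS 149.49 mg; manganese chloride tetrahydrate 0.30 mg; malt extract 411.06 mg; potassium chloride 492.90 mg; zinc sulfate heptahydrate 3.79 mg

Scale factor relative to 1 L: 0.093.
nicotinic acid: 0.145 mmol/L × 123.11 mg/mmol × 0.093 L = 1.66 mg
MOPS: 7.68 mmol/L × 209.3 mg/mmol × 0.093 L = 149.49 mg
manganese chloride tetrahydrate: 16.4 µmol/L × 197.91 g/mol × 0.093 L ÷ 1000 = 0.30 mg
malt extract: 4.42 g/L × 0.093 L = 0.41106 g = 411.06 mg
potassium chloride: 5.3 g/L × 0.093 L = 0.4929 g = 492.90 mg
zinc sulfate heptahydrate: 40.8 mg/L × 0.093 L = 3.79 mg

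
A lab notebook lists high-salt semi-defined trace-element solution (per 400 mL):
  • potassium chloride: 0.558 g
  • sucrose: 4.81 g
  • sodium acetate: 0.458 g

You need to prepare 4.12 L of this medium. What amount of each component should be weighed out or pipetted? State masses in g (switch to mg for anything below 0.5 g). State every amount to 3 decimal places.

potassium chloride 5.747 g; sucrose 49.543 g; sodium acetate 4.717 g

Ratio of target to recipe volume: 4120 / 400 = 10.3.
potassium chloride: 0.558 g × (4120 mL / 400 mL) = 5.747 g
sucrose: 4.81 g × (4120 mL / 400 mL) = 49.543 g
sodium acetate: 0.458 g × (4120 mL / 400 mL) = 4.717 g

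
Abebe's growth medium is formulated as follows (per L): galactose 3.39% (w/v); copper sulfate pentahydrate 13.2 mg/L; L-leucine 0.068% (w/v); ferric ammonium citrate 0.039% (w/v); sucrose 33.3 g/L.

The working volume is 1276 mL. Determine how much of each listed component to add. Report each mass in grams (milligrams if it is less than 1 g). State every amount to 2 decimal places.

Scale factor relative to 1 L: 1.276.
galactose: 3.39 g per 100 mL × 1276 mL ÷ 100 = 43.26 g
copper sulfate pentahydrate: 13.2 mg/L × 1.276 L = 16.84 mg
L-leucine: 0.068% w/v = 0.68 g/L → 0.68 × 1.276 L = 0.86768 g = 867.68 mg
ferric ammonium citrate: 0.039 g per 100 mL × 1276 mL ÷ 100 = 0.49764 g = 497.64 mg
sucrose: 33.3 g/L × 1.276 L = 42.49 g

galactose 43.26 g; copper sulfate pentahydrate 16.84 mg; L-leucine 867.68 mg; ferric ammonium citrate 497.64 mg; sucrose 42.49 g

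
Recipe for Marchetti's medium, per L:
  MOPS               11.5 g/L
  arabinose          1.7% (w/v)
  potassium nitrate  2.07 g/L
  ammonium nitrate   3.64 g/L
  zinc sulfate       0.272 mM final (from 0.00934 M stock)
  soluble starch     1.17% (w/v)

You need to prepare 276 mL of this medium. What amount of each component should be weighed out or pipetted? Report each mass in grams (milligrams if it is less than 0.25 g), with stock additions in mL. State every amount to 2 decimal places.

MOPS 3.17 g; arabinose 4.69 g; potassium nitrate 0.57 g; ammonium nitrate 1.00 g; zinc sulfate 8.04 mL; soluble starch 3.23 g

Scale factor relative to 1 L: 0.276.
MOPS: 11.5 g/L × 0.276 L = 3.17 g
arabinose: 1.7% w/v = 17 g/L → 17 × 0.276 L = 4.69 g
potassium nitrate: 2.07 g/L × 0.276 L = 0.57 g
ammonium nitrate: 3.64 g/L × 0.276 L = 1.00 g
zinc sulfate: dilute stock: 0.272 mM × 276 mL ÷ 9.34 mM = 8.04 mL
soluble starch: 1.17 g per 100 mL × 276 mL ÷ 100 = 3.23 g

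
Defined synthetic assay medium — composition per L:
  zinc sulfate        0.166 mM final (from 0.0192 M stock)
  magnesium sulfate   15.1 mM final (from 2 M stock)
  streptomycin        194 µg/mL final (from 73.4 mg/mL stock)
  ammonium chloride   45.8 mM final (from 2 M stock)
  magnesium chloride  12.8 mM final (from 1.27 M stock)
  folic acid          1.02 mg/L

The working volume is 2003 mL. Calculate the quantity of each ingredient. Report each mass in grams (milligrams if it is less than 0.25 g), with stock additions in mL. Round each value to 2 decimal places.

Working volume: 2003 mL = 2.003 L.
zinc sulfate: V = C2·V2/C1 = 0.166 mM × 2003 mL ÷ 19.2 mM = 17.32 mL
magnesium sulfate: C1V1 = C2V2 → 15.1 mM × 2003 mL ÷ 2000 mM = 15.12 mL
streptomycin: C1V1 = C2V2 → 194 µg/mL × 2003 mL ÷ 73400 µg/mL = 5.29 mL
ammonium chloride: C1V1 = C2V2 → 45.8 mM × 2003 mL ÷ 2000 mM = 45.87 mL
magnesium chloride: V = C2·V2/C1 = 12.8 mM × 2003 mL ÷ 1270 mM = 20.19 mL
folic acid: 1.02 mg/L × 2.003 L = 2.04 mg

zinc sulfate 17.32 mL; magnesium sulfate 15.12 mL; streptomycin 5.29 mL; ammonium chloride 45.87 mL; magnesium chloride 20.19 mL; folic acid 2.04 mg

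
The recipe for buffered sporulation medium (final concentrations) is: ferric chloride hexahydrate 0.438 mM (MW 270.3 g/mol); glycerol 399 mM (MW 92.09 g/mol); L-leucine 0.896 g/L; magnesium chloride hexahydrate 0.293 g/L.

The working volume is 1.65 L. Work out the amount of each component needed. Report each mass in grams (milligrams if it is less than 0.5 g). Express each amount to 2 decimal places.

Scale factor relative to 1 L: 1.65.
ferric chloride hexahydrate: 0.438 mmol/L × 270.3 mg/mmol × 1.65 L = 195.35 mg
glycerol: 399 mmol/L × 92.09 g/mol × 1.65 L ÷ 1000 = 60.63 g
L-leucine: 0.896 g/L × 1.65 L = 1.48 g
magnesium chloride hexahydrate: 0.293 g/L × 1.65 L = 0.48345 g = 483.45 mg

ferric chloride hexahydrate 195.35 mg; glycerol 60.63 g; L-leucine 1.48 g; magnesium chloride hexahydrate 483.45 mg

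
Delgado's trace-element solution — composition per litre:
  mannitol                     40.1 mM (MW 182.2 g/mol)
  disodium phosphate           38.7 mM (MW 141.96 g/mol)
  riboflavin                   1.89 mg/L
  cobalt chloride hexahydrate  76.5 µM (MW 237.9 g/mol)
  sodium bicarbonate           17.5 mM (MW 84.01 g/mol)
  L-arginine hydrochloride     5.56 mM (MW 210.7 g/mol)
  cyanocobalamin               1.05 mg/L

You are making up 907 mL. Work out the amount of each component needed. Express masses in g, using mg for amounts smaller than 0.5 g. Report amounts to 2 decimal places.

Scale factor relative to 1 L: 0.907.
mannitol: 40.1 mmol/L × 182.2 g/mol × 0.907 L ÷ 1000 = 6.63 g
disodium phosphate: 38.7 mmol/L × 141.96 g/mol × 0.907 L ÷ 1000 = 4.98 g
riboflavin: 1.89 mg/L × 0.907 L = 1.71 mg
cobalt chloride hexahydrate: 76.5 µmol/L × 237.9 g/mol × 0.907 L ÷ 1000 = 16.51 mg
sodium bicarbonate: 17.5 mmol/L × 84.01 g/mol × 0.907 L ÷ 1000 = 1.33 g
L-arginine hydrochloride: 5.56 mmol/L × 210.7 g/mol × 0.907 L ÷ 1000 = 1.06 g
cyanocobalamin: 1.05 mg/L × 0.907 L = 0.95 mg

mannitol 6.63 g; disodium phosphate 4.98 g; riboflavin 1.71 mg; cobalt chloride hexahydrate 16.51 mg; sodium bicarbonate 1.33 g; L-arginine hydrochloride 1.06 g; cyanocobalamin 0.95 mg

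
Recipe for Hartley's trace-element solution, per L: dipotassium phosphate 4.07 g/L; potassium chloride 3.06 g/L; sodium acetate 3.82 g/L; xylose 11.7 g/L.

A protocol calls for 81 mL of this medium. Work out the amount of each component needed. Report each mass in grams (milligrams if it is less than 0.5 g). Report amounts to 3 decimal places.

dipotassium phosphate 329.670 mg; potassium chloride 247.860 mg; sodium acetate 309.420 mg; xylose 0.948 g

Scale factor relative to 1 L: 0.081.
dipotassium phosphate: 4.07 g/L × 0.081 L = 0.32967 g = 329.670 mg
potassium chloride: 3.06 g/L × 0.081 L = 0.24786 g = 247.860 mg
sodium acetate: 3.82 g/L × 0.081 L = 0.30942 g = 309.420 mg
xylose: 11.7 g/L × 0.081 L = 0.948 g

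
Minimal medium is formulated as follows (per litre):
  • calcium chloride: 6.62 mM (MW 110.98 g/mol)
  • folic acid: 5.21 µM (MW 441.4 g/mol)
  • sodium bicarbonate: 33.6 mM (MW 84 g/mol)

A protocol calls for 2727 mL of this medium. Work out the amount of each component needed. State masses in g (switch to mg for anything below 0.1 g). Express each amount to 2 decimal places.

Working volume: 2727 mL = 2.727 L.
calcium chloride: 6.62 mmol/L × 110.98 g/mol × 2.727 L ÷ 1000 = 2.00 g
folic acid: 5.21 µmol/L × 441.4 g/mol × 2.727 L ÷ 1000 = 6.27 mg
sodium bicarbonate: 33.6 mmol/L × 84 g/mol × 2.727 L ÷ 1000 = 7.70 g

calcium chloride 2.00 g; folic acid 6.27 mg; sodium bicarbonate 7.70 g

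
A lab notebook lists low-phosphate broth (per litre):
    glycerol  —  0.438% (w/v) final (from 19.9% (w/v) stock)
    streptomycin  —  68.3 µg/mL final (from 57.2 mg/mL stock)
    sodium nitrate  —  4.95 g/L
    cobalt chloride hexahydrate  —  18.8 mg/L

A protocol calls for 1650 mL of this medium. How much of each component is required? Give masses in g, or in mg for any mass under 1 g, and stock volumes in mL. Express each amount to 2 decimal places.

glycerol 36.32 mL; streptomycin 1.97 mL; sodium nitrate 8.17 g; cobalt chloride hexahydrate 31.02 mg

Working volume: 1650 mL = 1.65 L.
glycerol: C1V1 = C2V2 → 0.438% ÷ 19.9% × 1650 mL = 36.32 mL
streptomycin: V = C2·V2/C1 = 68.3 µg/mL × 1650 mL ÷ 57200 µg/mL = 1.97 mL
sodium nitrate: 4.95 g/L × 1.65 L = 8.17 g
cobalt chloride hexahydrate: 18.8 mg/L × 1.65 L = 31.02 mg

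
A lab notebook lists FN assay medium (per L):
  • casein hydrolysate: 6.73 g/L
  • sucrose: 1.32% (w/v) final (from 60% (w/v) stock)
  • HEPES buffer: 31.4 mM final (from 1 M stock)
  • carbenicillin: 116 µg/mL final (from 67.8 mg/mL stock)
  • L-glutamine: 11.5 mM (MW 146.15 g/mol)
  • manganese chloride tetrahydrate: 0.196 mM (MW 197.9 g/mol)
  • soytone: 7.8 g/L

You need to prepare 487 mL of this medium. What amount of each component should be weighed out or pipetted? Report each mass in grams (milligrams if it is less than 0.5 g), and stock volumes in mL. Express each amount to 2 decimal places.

Target volume = 487 mL = 0.487 L.
casein hydrolysate: 6.73 g/L × 0.487 L = 3.28 g
sucrose: V = C2·V2/C1 = 1.32% ÷ 60% × 487 mL = 10.71 mL
HEPES buffer: C1V1 = C2V2 → 31.4 mM × 487 mL ÷ 1000 mM = 15.29 mL
carbenicillin: dilute stock: 116 µg/mL × 487 mL ÷ 67800 µg/mL = 0.83 mL
L-glutamine: 11.5 mmol/L × 146.15 g/mol × 0.487 L ÷ 1000 = 0.82 g
manganese chloride tetrahydrate: 0.196 mmol/L × 197.9 mg/mmol × 0.487 L = 18.89 mg
soytone: 7.8 g/L × 0.487 L = 3.80 g

casein hydrolysate 3.28 g; sucrose 10.71 mL; HEPES buffer 15.29 mL; carbenicillin 0.83 mL; L-glutamine 0.82 g; manganese chloride tetrahydrate 18.89 mg; soytone 3.80 g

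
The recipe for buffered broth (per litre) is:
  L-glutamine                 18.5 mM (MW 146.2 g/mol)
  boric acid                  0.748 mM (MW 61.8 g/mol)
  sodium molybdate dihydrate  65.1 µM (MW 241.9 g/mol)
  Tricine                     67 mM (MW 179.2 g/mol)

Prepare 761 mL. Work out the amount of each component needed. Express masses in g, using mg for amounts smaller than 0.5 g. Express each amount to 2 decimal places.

L-glutamine 2.06 g; boric acid 35.18 mg; sodium molybdate dihydrate 11.98 mg; Tricine 9.14 g

Scale factor relative to 1 L: 0.761.
L-glutamine: 18.5 mmol/L × 146.2 g/mol × 0.761 L ÷ 1000 = 2.06 g
boric acid: 0.748 mmol/L × 61.8 mg/mmol × 0.761 L = 35.18 mg
sodium molybdate dihydrate: 65.1 µmol/L × 241.9 g/mol × 0.761 L ÷ 1000 = 11.98 mg
Tricine: 67 mmol/L × 179.2 g/mol × 0.761 L ÷ 1000 = 9.14 g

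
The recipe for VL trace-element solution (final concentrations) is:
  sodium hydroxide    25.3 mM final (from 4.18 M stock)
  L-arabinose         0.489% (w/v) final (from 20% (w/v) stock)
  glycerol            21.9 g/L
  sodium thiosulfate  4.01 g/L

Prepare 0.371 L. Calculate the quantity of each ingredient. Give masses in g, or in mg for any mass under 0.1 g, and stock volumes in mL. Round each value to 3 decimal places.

sodium hydroxide 2.246 mL; L-arabinose 9.071 mL; glycerol 8.125 g; sodium thiosulfate 1.488 g

Working volume: 0.371 L.
sodium hydroxide: C1V1 = C2V2 → 25.3 mM × 371 mL ÷ 4180 mM = 2.246 mL
L-arabinose: C1V1 = C2V2 → 0.489% ÷ 20% × 371 mL = 9.071 mL
glycerol: 21.9 g/L × 0.371 L = 8.125 g
sodium thiosulfate: 4.01 g/L × 0.371 L = 1.488 g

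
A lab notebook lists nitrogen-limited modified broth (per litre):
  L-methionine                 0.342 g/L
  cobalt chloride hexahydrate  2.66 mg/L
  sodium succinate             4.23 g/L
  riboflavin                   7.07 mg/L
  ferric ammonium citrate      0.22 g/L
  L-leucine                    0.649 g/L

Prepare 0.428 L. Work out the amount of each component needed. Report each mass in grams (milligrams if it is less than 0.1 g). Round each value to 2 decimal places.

L-methionine 0.15 g; cobalt chloride hexahydrate 1.14 mg; sodium succinate 1.81 g; riboflavin 3.03 mg; ferric ammonium citrate 94.16 mg; L-leucine 0.28 g

Working volume: 0.428 L.
L-methionine: 0.342 g/L × 0.428 L = 0.15 g
cobalt chloride hexahydrate: 2.66 mg/L × 0.428 L = 1.14 mg
sodium succinate: 4.23 g/L × 0.428 L = 1.81 g
riboflavin: 7.07 mg/L × 0.428 L = 3.03 mg
ferric ammonium citrate: 0.22 g/L × 0.428 L = 0.09416 g = 94.16 mg
L-leucine: 0.649 g/L × 0.428 L = 0.28 g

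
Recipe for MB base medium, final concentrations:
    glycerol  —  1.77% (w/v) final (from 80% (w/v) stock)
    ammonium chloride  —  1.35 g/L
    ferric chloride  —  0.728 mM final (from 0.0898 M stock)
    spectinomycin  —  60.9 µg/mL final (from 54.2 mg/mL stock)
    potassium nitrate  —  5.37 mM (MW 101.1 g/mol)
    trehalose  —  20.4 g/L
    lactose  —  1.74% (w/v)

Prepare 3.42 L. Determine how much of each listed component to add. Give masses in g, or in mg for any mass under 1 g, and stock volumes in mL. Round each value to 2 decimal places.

Scale factor relative to 1 L: 3.42.
glycerol: dilute stock: 1.77% ÷ 80% × 3420 mL = 75.67 mL
ammonium chloride: 1.35 g/L × 3.42 L = 4.62 g
ferric chloride: dilute stock: 0.728 mM × 3420 mL ÷ 89.8 mM = 27.73 mL
spectinomycin: V = C2·V2/C1 = 60.9 µg/mL × 3420 mL ÷ 54200 µg/mL = 3.84 mL
potassium nitrate: 5.37 mmol/L × 101.1 g/mol × 3.42 L ÷ 1000 = 1.86 g
trehalose: 20.4 g/L × 3.42 L = 69.77 g
lactose: 1.74% w/v = 17.4 g/L → 17.4 × 3.42 L = 59.51 g

glycerol 75.67 mL; ammonium chloride 4.62 g; ferric chloride 27.73 mL; spectinomycin 3.84 mL; potassium nitrate 1.86 g; trehalose 69.77 g; lactose 59.51 g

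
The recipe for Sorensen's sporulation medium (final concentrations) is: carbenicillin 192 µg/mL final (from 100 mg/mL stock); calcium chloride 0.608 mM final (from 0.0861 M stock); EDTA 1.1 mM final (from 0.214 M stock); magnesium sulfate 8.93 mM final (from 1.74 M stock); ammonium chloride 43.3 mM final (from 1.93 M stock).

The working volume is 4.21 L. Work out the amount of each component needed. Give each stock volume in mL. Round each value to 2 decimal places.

Scale factor relative to 1 L: 4.21.
carbenicillin: C1V1 = C2V2 → 192 µg/mL × 4210 mL ÷ 100000 µg/mL = 8.08 mL
calcium chloride: dilute stock: 0.608 mM × 4210 mL ÷ 86.1 mM = 29.73 mL
EDTA: dilute stock: 1.1 mM × 4210 mL ÷ 214 mM = 21.64 mL
magnesium sulfate: C1V1 = C2V2 → 8.93 mM × 4210 mL ÷ 1740 mM = 21.61 mL
ammonium chloride: C1V1 = C2V2 → 43.3 mM × 4210 mL ÷ 1930 mM = 94.45 mL

carbenicillin 8.08 mL; calcium chloride 29.73 mL; EDTA 21.64 mL; magnesium sulfate 21.61 mL; ammonium chloride 94.45 mL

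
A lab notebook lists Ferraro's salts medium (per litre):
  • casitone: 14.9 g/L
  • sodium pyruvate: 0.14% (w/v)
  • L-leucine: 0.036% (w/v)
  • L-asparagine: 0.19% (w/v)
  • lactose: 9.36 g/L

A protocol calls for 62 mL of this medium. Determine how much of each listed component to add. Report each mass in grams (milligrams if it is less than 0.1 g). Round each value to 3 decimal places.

casitone 0.924 g; sodium pyruvate 86.800 mg; L-leucine 22.320 mg; L-asparagine 0.118 g; lactose 0.580 g

Working volume: 62 mL = 0.062 L.
casitone: 14.9 g/L × 0.062 L = 0.924 g
sodium pyruvate: 0.14 g per 100 mL × 62 mL ÷ 100 = 0.0868 g = 86.800 mg
L-leucine: 0.036% w/v = 0.36 g/L → 0.36 × 0.062 L = 0.02232 g = 22.320 mg
L-asparagine: 0.19% w/v = 1.9 g/L → 1.9 × 0.062 L = 0.118 g
lactose: 9.36 g/L × 0.062 L = 0.580 g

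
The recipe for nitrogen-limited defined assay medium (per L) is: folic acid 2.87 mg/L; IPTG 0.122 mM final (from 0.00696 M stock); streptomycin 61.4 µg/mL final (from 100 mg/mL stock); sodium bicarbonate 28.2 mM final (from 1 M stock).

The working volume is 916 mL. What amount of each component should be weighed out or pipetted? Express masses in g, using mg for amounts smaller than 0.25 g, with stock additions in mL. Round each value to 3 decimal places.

folic acid 2.629 mg; IPTG 16.056 mL; streptomycin 0.562 mL; sodium bicarbonate 25.831 mL

Target volume = 916 mL = 0.916 L.
folic acid: 2.87 mg/L × 0.916 L = 2.629 mg
IPTG: dilute stock: 0.122 mM × 916 mL ÷ 6.96 mM = 16.056 mL
streptomycin: V = C2·V2/C1 = 61.4 µg/mL × 916 mL ÷ 100000 µg/mL = 0.562 mL
sodium bicarbonate: dilute stock: 28.2 mM × 916 mL ÷ 1000 mM = 25.831 mL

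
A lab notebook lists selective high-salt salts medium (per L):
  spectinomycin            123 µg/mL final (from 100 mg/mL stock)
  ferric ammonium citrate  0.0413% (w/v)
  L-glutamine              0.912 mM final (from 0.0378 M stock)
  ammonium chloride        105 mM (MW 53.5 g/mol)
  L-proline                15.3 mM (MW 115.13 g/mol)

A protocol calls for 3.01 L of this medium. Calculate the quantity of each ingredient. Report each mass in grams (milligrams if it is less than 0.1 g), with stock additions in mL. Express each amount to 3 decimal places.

spectinomycin 3.702 mL; ferric ammonium citrate 1.243 g; L-glutamine 72.622 mL; ammonium chloride 16.909 g; L-proline 5.302 g

Scale factor relative to 1 L: 3.01.
spectinomycin: V = C2·V2/C1 = 123 µg/mL × 3010 mL ÷ 100000 µg/mL = 3.702 mL
ferric ammonium citrate: 0.0413 g per 100 mL × 3010 mL ÷ 100 = 1.243 g
L-glutamine: V = C2·V2/C1 = 0.912 mM × 3010 mL ÷ 37.8 mM = 72.622 mL
ammonium chloride: 105 mmol/L × 53.5 g/mol × 3.01 L ÷ 1000 = 16.909 g
L-proline: 15.3 mmol/L × 115.13 g/mol × 3.01 L ÷ 1000 = 5.302 g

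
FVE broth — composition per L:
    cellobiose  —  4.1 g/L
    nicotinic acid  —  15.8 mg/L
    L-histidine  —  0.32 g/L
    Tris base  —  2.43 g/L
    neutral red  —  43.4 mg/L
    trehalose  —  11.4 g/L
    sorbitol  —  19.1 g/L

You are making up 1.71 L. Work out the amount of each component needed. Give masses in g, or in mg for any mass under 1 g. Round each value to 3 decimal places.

Working volume: 1.71 L.
cellobiose: 4.1 g/L × 1.71 L = 7.011 g
nicotinic acid: 15.8 mg/L × 1.71 L = 27.018 mg
L-histidine: 0.32 g/L × 1.71 L = 0.5472 g = 547.200 mg
Tris base: 2.43 g/L × 1.71 L = 4.155 g
neutral red: 43.4 mg/L × 1.71 L = 74.214 mg
trehalose: 11.4 g/L × 1.71 L = 19.494 g
sorbitol: 19.1 g/L × 1.71 L = 32.661 g

cellobiose 7.011 g; nicotinic acid 27.018 mg; L-histidine 547.200 mg; Tris base 4.155 g; neutral red 74.214 mg; trehalose 19.494 g; sorbitol 32.661 g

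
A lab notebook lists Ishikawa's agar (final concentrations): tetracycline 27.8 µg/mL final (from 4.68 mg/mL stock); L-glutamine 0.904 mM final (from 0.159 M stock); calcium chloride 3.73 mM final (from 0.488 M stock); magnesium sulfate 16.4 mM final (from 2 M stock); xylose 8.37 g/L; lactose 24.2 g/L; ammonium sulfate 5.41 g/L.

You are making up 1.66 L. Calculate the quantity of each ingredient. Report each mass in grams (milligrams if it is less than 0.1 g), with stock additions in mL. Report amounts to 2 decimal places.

Scale factor relative to 1 L: 1.66.
tetracycline: C1V1 = C2V2 → 27.8 µg/mL × 1660 mL ÷ 4680 µg/mL = 9.86 mL
L-glutamine: dilute stock: 0.904 mM × 1660 mL ÷ 159 mM = 9.44 mL
calcium chloride: C1V1 = C2V2 → 3.73 mM × 1660 mL ÷ 488 mM = 12.69 mL
magnesium sulfate: V = C2·V2/C1 = 16.4 mM × 1660 mL ÷ 2000 mM = 13.61 mL
xylose: 8.37 g/L × 1.66 L = 13.89 g
lactose: 24.2 g/L × 1.66 L = 40.17 g
ammonium sulfate: 5.41 g/L × 1.66 L = 8.98 g

tetracycline 9.86 mL; L-glutamine 9.44 mL; calcium chloride 12.69 mL; magnesium sulfate 13.61 mL; xylose 13.89 g; lactose 40.17 g; ammonium sulfate 8.98 g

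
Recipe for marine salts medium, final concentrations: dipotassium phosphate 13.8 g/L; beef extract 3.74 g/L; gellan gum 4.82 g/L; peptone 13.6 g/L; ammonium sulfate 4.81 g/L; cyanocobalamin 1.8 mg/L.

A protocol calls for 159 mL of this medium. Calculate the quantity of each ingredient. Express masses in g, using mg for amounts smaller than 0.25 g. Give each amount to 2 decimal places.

Target volume = 159 mL = 0.159 L.
dipotassium phosphate: 13.8 g/L × 0.159 L = 2.19 g
beef extract: 3.74 g/L × 0.159 L = 0.59 g
gellan gum: 4.82 g/L × 0.159 L = 0.77 g
peptone: 13.6 g/L × 0.159 L = 2.16 g
ammonium sulfate: 4.81 g/L × 0.159 L = 0.76 g
cyanocobalamin: 1.8 mg/L × 0.159 L = 0.29 mg

dipotassium phosphate 2.19 g; beef extract 0.59 g; gellan gum 0.77 g; peptone 2.16 g; ammonium sulfate 0.76 g; cyanocobalamin 0.29 mg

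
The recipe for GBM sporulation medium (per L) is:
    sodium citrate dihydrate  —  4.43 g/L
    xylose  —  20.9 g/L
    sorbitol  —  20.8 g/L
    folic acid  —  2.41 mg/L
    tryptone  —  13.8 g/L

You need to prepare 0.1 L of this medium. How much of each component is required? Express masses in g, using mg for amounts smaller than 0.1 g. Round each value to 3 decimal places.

sodium citrate dihydrate 0.443 g; xylose 2.090 g; sorbitol 2.080 g; folic acid 0.241 mg; tryptone 1.380 g

Scale factor relative to 1 L: 0.1.
sodium citrate dihydrate: 4.43 g/L × 0.1 L = 0.443 g
xylose: 20.9 g/L × 0.1 L = 2.090 g
sorbitol: 20.8 g/L × 0.1 L = 2.080 g
folic acid: 2.41 mg/L × 0.1 L = 0.241 mg
tryptone: 13.8 g/L × 0.1 L = 1.380 g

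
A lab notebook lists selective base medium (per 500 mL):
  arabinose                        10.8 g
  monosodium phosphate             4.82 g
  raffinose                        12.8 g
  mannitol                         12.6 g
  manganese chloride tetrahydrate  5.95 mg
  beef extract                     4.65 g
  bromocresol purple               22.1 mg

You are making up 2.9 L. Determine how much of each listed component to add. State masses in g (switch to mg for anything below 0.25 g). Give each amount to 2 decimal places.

Ratio of target to recipe volume: 2900 / 500 = 5.8.
arabinose: 10.8 g × (2900 mL / 500 mL) = 62.64 g
monosodium phosphate: 4.82 g × (2900 mL / 500 mL) = 27.96 g
raffinose: 12.8 g × (2900 mL / 500 mL) = 74.24 g
mannitol: 12.6 g × (2900 mL / 500 mL) = 73.08 g
manganese chloride tetrahydrate: 5.95 mg × (2900 mL / 500 mL) = 34.51 mg
beef extract: 4.65 g × (2900 mL / 500 mL) = 26.97 g
bromocresol purple: 22.1 mg × (2900 mL / 500 mL) = 128.18 mg

arabinose 62.64 g; monosodium phosphate 27.96 g; raffinose 74.24 g; mannitol 73.08 g; manganese chloride tetrahydrate 34.51 mg; beef extract 26.97 g; bromocresol purple 128.18 mg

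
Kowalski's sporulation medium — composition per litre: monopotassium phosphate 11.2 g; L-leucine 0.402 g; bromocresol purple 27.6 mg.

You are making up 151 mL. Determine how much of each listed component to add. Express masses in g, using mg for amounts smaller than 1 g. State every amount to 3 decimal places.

monopotassium phosphate 1.691 g; L-leucine 60.702 mg; bromocresol purple 4.168 mg

Scale factor = 151 mL / 1000 mL = 0.151.
monopotassium phosphate: 11.2 g × (151 mL / 1000 mL) = 1.691 g
L-leucine: 0.402 g × (151 mL / 1000 mL) = 0.060702 g = 60.702 mg
bromocresol purple: 27.6 mg × (151 mL / 1000 mL) = 4.168 mg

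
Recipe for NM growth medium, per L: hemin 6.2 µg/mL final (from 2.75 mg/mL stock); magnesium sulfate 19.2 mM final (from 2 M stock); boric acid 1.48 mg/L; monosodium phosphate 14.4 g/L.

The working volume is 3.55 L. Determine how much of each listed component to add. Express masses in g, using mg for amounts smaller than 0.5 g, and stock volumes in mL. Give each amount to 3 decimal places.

Working volume: 3.55 L.
hemin: dilute stock: 6.2 µg/mL × 3550 mL ÷ 2750 µg/mL = 8.004 mL
magnesium sulfate: dilute stock: 19.2 mM × 3550 mL ÷ 2000 mM = 34.080 mL
boric acid: 1.48 mg/L × 3.55 L = 5.254 mg
monosodium phosphate: 14.4 g/L × 3.55 L = 51.120 g

hemin 8.004 mL; magnesium sulfate 34.080 mL; boric acid 5.254 mg; monosodium phosphate 51.120 g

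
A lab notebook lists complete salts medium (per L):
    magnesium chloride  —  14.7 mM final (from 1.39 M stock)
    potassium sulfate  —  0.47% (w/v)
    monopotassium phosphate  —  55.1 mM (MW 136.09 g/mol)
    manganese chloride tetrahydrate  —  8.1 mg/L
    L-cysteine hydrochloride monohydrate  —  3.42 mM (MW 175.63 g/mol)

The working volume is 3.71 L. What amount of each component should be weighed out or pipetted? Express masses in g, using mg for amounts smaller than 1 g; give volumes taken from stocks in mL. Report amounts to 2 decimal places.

magnesium chloride 39.24 mL; potassium sulfate 17.44 g; monopotassium phosphate 27.82 g; manganese chloride tetrahydrate 30.05 mg; L-cysteine hydrochloride monohydrate 2.23 g

Working volume: 3.71 L.
magnesium chloride: C1V1 = C2V2 → 14.7 mM × 3710 mL ÷ 1390 mM = 39.24 mL
potassium sulfate: 0.47 g per 100 mL × 3710 mL ÷ 100 = 17.44 g
monopotassium phosphate: 55.1 mmol/L × 136.09 g/mol × 3.71 L ÷ 1000 = 27.82 g
manganese chloride tetrahydrate: 8.1 mg/L × 3.71 L = 30.05 mg
L-cysteine hydrochloride monohydrate: 3.42 mmol/L × 175.63 g/mol × 3.71 L ÷ 1000 = 2.23 g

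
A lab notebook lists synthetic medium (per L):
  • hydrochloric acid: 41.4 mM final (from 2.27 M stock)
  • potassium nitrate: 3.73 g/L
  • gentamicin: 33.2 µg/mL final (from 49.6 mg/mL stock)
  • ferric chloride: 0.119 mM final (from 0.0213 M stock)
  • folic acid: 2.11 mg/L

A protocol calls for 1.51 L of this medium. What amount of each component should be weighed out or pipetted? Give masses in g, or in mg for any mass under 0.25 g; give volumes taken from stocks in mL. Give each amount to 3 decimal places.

Working volume: 1.51 L.
hydrochloric acid: V = C2·V2/C1 = 41.4 mM × 1510 mL ÷ 2270 mM = 27.539 mL
potassium nitrate: 3.73 g/L × 1.51 L = 5.632 g
gentamicin: V = C2·V2/C1 = 33.2 µg/mL × 1510 mL ÷ 49600 µg/mL = 1.011 mL
ferric chloride: C1V1 = C2V2 → 0.119 mM × 1510 mL ÷ 21.3 mM = 8.436 mL
folic acid: 2.11 mg/L × 1.51 L = 3.186 mg

hydrochloric acid 27.539 mL; potassium nitrate 5.632 g; gentamicin 1.011 mL; ferric chloride 8.436 mL; folic acid 3.186 mg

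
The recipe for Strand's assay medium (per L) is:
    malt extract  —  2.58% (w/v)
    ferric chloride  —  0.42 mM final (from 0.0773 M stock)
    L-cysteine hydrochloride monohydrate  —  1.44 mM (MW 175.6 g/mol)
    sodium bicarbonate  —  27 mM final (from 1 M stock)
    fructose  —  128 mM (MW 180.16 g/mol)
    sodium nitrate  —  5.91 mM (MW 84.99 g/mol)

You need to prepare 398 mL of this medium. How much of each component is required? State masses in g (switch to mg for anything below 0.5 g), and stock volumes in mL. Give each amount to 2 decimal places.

malt extract 10.27 g; ferric chloride 2.16 mL; L-cysteine hydrochloride monohydrate 100.64 mg; sodium bicarbonate 10.75 mL; fructose 9.18 g; sodium nitrate 199.91 mg

Target volume = 398 mL = 0.398 L.
malt extract: 2.58 g per 100 mL × 398 mL ÷ 100 = 10.27 g
ferric chloride: V = C2·V2/C1 = 0.42 mM × 398 mL ÷ 77.3 mM = 2.16 mL
L-cysteine hydrochloride monohydrate: 1.44 mmol/L × 175.6 mg/mmol × 0.398 L = 100.64 mg
sodium bicarbonate: C1V1 = C2V2 → 27 mM × 398 mL ÷ 1000 mM = 10.75 mL
fructose: 128 mmol/L × 180.16 g/mol × 0.398 L ÷ 1000 = 9.18 g
sodium nitrate: 5.91 mmol/L × 84.99 mg/mmol × 0.398 L = 199.91 mg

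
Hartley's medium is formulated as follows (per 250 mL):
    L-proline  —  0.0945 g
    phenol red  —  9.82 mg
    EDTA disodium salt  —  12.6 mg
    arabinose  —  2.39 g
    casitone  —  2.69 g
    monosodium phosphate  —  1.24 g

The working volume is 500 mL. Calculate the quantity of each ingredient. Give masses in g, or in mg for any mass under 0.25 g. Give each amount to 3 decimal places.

L-proline 189.000 mg; phenol red 19.640 mg; EDTA disodium salt 25.200 mg; arabinose 4.780 g; casitone 5.380 g; monosodium phosphate 2.480 g

Ratio of target to recipe volume: 500 / 250 = 2.
L-proline: 0.0945 g × (500 mL / 250 mL) = 0.189 g = 189.000 mg
phenol red: 9.82 mg × (500 mL / 250 mL) = 19.640 mg
EDTA disodium salt: 12.6 mg × (500 mL / 250 mL) = 25.200 mg
arabinose: 2.39 g × (500 mL / 250 mL) = 4.780 g
casitone: 2.69 g × (500 mL / 250 mL) = 5.380 g
monosodium phosphate: 1.24 g × (500 mL / 250 mL) = 2.480 g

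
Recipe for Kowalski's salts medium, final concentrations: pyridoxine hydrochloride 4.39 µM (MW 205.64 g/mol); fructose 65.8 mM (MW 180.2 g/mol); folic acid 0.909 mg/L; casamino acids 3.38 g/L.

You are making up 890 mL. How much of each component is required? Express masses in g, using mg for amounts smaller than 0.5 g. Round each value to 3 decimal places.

Target volume = 890 mL = 0.89 L.
pyridoxine hydrochloride: 4.39 µmol/L × 205.64 g/mol × 0.89 L ÷ 1000 = 0.803 mg
fructose: 65.8 mmol/L × 180.2 g/mol × 0.89 L ÷ 1000 = 10.553 g
folic acid: 0.909 mg/L × 0.89 L = 0.809 mg
casamino acids: 3.38 g/L × 0.89 L = 3.008 g

pyridoxine hydrochloride 0.803 mg; fructose 10.553 g; folic acid 0.809 mg; casamino acids 3.008 g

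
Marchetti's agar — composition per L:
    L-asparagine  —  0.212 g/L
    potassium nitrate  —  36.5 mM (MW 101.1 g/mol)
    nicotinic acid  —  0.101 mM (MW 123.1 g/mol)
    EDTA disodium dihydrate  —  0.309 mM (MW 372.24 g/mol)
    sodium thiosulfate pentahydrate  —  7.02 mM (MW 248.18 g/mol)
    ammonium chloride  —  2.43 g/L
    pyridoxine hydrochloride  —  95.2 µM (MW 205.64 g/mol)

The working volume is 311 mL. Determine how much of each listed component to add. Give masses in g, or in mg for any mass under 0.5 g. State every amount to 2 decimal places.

Scale factor relative to 1 L: 0.311.
L-asparagine: 0.212 g/L × 0.311 L = 0.065932 g = 65.93 mg
potassium nitrate: 36.5 mmol/L × 101.1 g/mol × 0.311 L ÷ 1000 = 1.15 g
nicotinic acid: 0.101 mmol/L × 123.1 mg/mmol × 0.311 L = 3.87 mg
EDTA disodium dihydrate: 0.309 mmol/L × 372.24 mg/mmol × 0.311 L = 35.77 mg
sodium thiosulfate pentahydrate: 7.02 mmol/L × 248.18 g/mol × 0.311 L ÷ 1000 = 0.54 g
ammonium chloride: 2.43 g/L × 0.311 L = 0.76 g
pyridoxine hydrochloride: 95.2 µmol/L × 205.64 g/mol × 0.311 L ÷ 1000 = 6.09 mg

L-asparagine 65.93 mg; potassium nitrate 1.15 g; nicotinic acid 3.87 mg; EDTA disodium dihydrate 35.77 mg; sodium thiosulfate pentahydrate 0.54 g; ammonium chloride 0.76 g; pyridoxine hydrochloride 6.09 mg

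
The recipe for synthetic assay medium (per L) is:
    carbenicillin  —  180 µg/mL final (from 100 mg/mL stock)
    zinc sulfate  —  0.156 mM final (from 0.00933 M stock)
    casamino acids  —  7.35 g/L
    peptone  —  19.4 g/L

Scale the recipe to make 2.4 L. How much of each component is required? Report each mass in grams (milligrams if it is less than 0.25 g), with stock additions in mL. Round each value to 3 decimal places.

Working volume: 2.4 L.
carbenicillin: V = C2·V2/C1 = 180 µg/mL × 2400 mL ÷ 100000 µg/mL = 4.320 mL
zinc sulfate: dilute stock: 0.156 mM × 2400 mL ÷ 9.33 mM = 40.129 mL
casamino acids: 7.35 g/L × 2.4 L = 17.640 g
peptone: 19.4 g/L × 2.4 L = 46.560 g

carbenicillin 4.320 mL; zinc sulfate 40.129 mL; casamino acids 17.640 g; peptone 46.560 g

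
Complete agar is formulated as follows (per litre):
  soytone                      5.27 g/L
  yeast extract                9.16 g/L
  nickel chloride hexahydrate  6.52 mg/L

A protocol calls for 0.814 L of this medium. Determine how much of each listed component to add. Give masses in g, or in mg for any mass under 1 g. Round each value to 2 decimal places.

soytone 4.29 g; yeast extract 7.46 g; nickel chloride hexahydrate 5.31 mg

Scale factor relative to 1 L: 0.814.
soytone: 5.27 g/L × 0.814 L = 4.29 g
yeast extract: 9.16 g/L × 0.814 L = 7.46 g
nickel chloride hexahydrate: 6.52 mg/L × 0.814 L = 5.31 mg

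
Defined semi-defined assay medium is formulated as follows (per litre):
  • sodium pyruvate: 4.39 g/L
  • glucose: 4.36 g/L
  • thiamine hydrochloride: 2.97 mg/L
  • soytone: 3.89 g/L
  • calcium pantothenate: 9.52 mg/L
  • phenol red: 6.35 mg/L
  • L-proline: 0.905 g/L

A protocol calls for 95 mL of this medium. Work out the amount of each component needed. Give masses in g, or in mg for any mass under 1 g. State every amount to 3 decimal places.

sodium pyruvate 417.050 mg; glucose 414.200 mg; thiamine hydrochloride 0.282 mg; soytone 369.550 mg; calcium pantothenate 0.904 mg; phenol red 0.603 mg; L-proline 85.975 mg

Working volume: 95 mL = 0.095 L.
sodium pyruvate: 4.39 g/L × 0.095 L = 0.41705 g = 417.050 mg
glucose: 4.36 g/L × 0.095 L = 0.4142 g = 414.200 mg
thiamine hydrochloride: 2.97 mg/L × 0.095 L = 0.282 mg
soytone: 3.89 g/L × 0.095 L = 0.36955 g = 369.550 mg
calcium pantothenate: 9.52 mg/L × 0.095 L = 0.904 mg
phenol red: 6.35 mg/L × 0.095 L = 0.603 mg
L-proline: 0.905 g/L × 0.095 L = 0.085975 g = 85.975 mg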